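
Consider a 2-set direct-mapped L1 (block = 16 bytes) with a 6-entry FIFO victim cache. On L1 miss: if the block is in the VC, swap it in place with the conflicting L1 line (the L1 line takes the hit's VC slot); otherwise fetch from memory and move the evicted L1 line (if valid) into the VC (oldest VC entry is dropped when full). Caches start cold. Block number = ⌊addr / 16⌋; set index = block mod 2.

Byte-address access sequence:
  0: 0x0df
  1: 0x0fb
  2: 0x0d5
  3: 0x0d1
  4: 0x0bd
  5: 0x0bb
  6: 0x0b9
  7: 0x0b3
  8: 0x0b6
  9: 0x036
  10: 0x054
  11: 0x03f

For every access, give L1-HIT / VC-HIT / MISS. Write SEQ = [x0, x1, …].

  [0] addr=0xdf blk=13 s=1: MISS | VC []
  [1] addr=0xfb blk=15 s=1: MISS | VC [13]
  [2] addr=0xd5 blk=13 s=1: VC-HIT | VC [15]
  [3] addr=0xd1 blk=13 s=1: L1-HIT | VC [15]
  [4] addr=0xbd blk=11 s=1: MISS | VC [15, 13]
  [5] addr=0xbb blk=11 s=1: L1-HIT | VC [15, 13]
  [6] addr=0xb9 blk=11 s=1: L1-HIT | VC [15, 13]
  [7] addr=0xb3 blk=11 s=1: L1-HIT | VC [15, 13]
  [8] addr=0xb6 blk=11 s=1: L1-HIT | VC [15, 13]
  [9] addr=0x36 blk=3 s=1: MISS | VC [15, 13, 11]
  [10] addr=0x54 blk=5 s=1: MISS | VC [15, 13, 11, 3]
  [11] addr=0x3f blk=3 s=1: VC-HIT | VC [15, 13, 11, 5]

SEQ = [MISS, MISS, VC-HIT, L1-HIT, MISS, L1-HIT, L1-HIT, L1-HIT, L1-HIT, MISS, MISS, VC-HIT]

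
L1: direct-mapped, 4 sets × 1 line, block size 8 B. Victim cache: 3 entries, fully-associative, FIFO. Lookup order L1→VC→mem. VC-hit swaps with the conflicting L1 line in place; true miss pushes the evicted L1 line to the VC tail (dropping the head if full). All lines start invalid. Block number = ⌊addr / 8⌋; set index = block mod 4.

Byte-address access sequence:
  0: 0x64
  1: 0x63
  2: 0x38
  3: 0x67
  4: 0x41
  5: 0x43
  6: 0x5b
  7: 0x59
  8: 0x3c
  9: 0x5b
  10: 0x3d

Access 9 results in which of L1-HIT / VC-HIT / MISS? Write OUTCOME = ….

OUTCOME = VC-HIT

  [0] addr=0x64 blk=12 s=0: MISS | VC []
  [1] addr=0x63 blk=12 s=0: L1-HIT | VC []
  [2] addr=0x38 blk=7 s=3: MISS | VC []
  [3] addr=0x67 blk=12 s=0: L1-HIT | VC []
  [4] addr=0x41 blk=8 s=0: MISS | VC [12]
  [5] addr=0x43 blk=8 s=0: L1-HIT | VC [12]
  [6] addr=0x5b blk=11 s=3: MISS | VC [12, 7]
  [7] addr=0x59 blk=11 s=3: L1-HIT | VC [12, 7]
  [8] addr=0x3c blk=7 s=3: VC-HIT | VC [12, 11]
  [9] addr=0x5b blk=11 s=3: VC-HIT | VC [12, 7]
  [10] addr=0x3d blk=7 s=3: VC-HIT | VC [12, 11]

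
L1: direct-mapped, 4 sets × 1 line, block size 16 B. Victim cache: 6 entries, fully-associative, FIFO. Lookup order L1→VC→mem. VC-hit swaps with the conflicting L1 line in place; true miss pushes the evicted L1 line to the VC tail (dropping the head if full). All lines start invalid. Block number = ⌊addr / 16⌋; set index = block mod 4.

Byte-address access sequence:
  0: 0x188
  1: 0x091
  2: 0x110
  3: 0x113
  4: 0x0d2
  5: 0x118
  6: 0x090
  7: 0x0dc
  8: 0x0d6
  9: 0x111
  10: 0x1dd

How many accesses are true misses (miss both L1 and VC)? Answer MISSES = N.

0: 0x188 (blk 24, set 0) → MISS  vc=[]
1: 0x91 (blk 9, set 1) → MISS  vc=[]
2: 0x110 (blk 17, set 1) → MISS  vc=[9]
3: 0x113 (blk 17, set 1) → L1-HIT  vc=[9]
4: 0xd2 (blk 13, set 1) → MISS  vc=[9, 17]
5: 0x118 (blk 17, set 1) → VC-HIT  vc=[9, 13]
6: 0x90 (blk 9, set 1) → VC-HIT  vc=[17, 13]
7: 0xdc (blk 13, set 1) → VC-HIT  vc=[17, 9]
8: 0xd6 (blk 13, set 1) → L1-HIT  vc=[17, 9]
9: 0x111 (blk 17, set 1) → VC-HIT  vc=[13, 9]
10: 0x1dd (blk 29, set 1) → MISS  vc=[13, 9, 17]

MISSES = 5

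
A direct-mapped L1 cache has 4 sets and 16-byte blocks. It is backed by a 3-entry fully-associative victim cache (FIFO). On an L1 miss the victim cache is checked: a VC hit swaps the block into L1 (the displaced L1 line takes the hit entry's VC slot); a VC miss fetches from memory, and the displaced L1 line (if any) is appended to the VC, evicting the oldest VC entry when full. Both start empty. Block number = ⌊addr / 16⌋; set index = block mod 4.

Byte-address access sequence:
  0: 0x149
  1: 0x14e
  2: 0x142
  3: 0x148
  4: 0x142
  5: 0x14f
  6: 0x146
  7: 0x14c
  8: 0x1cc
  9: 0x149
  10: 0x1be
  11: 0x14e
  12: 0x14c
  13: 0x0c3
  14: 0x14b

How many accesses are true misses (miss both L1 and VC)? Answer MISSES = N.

#0 0x149→b20/s0 MISS; vc=[]
#1 0x14e→b20/s0 L1-HIT; vc=[]
#2 0x142→b20/s0 L1-HIT; vc=[]
#3 0x148→b20/s0 L1-HIT; vc=[]
#4 0x142→b20/s0 L1-HIT; vc=[]
#5 0x14f→b20/s0 L1-HIT; vc=[]
#6 0x146→b20/s0 L1-HIT; vc=[]
#7 0x14c→b20/s0 L1-HIT; vc=[]
#8 0x1cc→b28/s0 MISS; vc=[20]
#9 0x149→b20/s0 VC-HIT; vc=[28]
#10 0x1be→b27/s3 MISS; vc=[28]
#11 0x14e→b20/s0 L1-HIT; vc=[28]
#12 0x14c→b20/s0 L1-HIT; vc=[28]
#13 0xc3→b12/s0 MISS; vc=[28,20]
#14 0x14b→b20/s0 VC-HIT; vc=[28,12]

MISSES = 4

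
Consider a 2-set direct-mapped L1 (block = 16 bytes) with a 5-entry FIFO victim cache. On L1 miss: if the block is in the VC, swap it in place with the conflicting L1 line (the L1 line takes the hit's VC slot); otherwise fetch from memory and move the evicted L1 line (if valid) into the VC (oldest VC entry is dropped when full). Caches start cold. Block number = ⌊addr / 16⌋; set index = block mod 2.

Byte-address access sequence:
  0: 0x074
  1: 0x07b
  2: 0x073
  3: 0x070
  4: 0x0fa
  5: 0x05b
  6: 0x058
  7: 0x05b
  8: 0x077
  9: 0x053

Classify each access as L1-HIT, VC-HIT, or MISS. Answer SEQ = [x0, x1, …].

SEQ = [MISS, L1-HIT, L1-HIT, L1-HIT, MISS, MISS, L1-HIT, L1-HIT, VC-HIT, VC-HIT]

#0 0x74→b7/s1 MISS; vc=[]
#1 0x7b→b7/s1 L1-HIT; vc=[]
#2 0x73→b7/s1 L1-HIT; vc=[]
#3 0x70→b7/s1 L1-HIT; vc=[]
#4 0xfa→b15/s1 MISS; vc=[7]
#5 0x5b→b5/s1 MISS; vc=[7,15]
#6 0x58→b5/s1 L1-HIT; vc=[7,15]
#7 0x5b→b5/s1 L1-HIT; vc=[7,15]
#8 0x77→b7/s1 VC-HIT; vc=[5,15]
#9 0x53→b5/s1 VC-HIT; vc=[7,15]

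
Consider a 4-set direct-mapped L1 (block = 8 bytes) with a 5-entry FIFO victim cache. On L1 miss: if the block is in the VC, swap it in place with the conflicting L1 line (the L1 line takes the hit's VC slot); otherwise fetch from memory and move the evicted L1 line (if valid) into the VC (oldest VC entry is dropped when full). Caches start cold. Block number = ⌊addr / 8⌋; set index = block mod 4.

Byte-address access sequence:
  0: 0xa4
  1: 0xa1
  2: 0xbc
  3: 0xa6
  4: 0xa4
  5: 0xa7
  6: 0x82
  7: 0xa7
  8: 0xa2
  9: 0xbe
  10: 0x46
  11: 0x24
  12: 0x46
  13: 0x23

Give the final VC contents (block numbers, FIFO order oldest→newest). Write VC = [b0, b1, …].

VC = [16, 20, 8]

#0 0xa4→b20/s0 MISS; vc=[]
#1 0xa1→b20/s0 L1-HIT; vc=[]
#2 0xbc→b23/s3 MISS; vc=[]
#3 0xa6→b20/s0 L1-HIT; vc=[]
#4 0xa4→b20/s0 L1-HIT; vc=[]
#5 0xa7→b20/s0 L1-HIT; vc=[]
#6 0x82→b16/s0 MISS; vc=[20]
#7 0xa7→b20/s0 VC-HIT; vc=[16]
#8 0xa2→b20/s0 L1-HIT; vc=[16]
#9 0xbe→b23/s3 L1-HIT; vc=[16]
#10 0x46→b8/s0 MISS; vc=[16,20]
#11 0x24→b4/s0 MISS; vc=[16,20,8]
#12 0x46→b8/s0 VC-HIT; vc=[16,20,4]
#13 0x23→b4/s0 VC-HIT; vc=[16,20,8]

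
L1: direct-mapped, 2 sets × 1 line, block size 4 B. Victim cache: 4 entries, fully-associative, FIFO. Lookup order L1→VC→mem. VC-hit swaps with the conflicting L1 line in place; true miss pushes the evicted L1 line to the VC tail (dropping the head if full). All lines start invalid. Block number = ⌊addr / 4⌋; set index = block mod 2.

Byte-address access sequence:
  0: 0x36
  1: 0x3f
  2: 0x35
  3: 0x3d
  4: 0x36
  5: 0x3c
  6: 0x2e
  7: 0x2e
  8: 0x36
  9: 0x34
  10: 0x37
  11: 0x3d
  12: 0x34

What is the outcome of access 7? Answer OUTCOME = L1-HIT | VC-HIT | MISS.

#0 0x36→b13/s1 MISS; vc=[]
#1 0x3f→b15/s1 MISS; vc=[13]
#2 0x35→b13/s1 VC-HIT; vc=[15]
#3 0x3d→b15/s1 VC-HIT; vc=[13]
#4 0x36→b13/s1 VC-HIT; vc=[15]
#5 0x3c→b15/s1 VC-HIT; vc=[13]
#6 0x2e→b11/s1 MISS; vc=[13,15]
#7 0x2e→b11/s1 L1-HIT; vc=[13,15]
#8 0x36→b13/s1 VC-HIT; vc=[11,15]
#9 0x34→b13/s1 L1-HIT; vc=[11,15]
#10 0x37→b13/s1 L1-HIT; vc=[11,15]
#11 0x3d→b15/s1 VC-HIT; vc=[11,13]
#12 0x34→b13/s1 VC-HIT; vc=[11,15]

OUTCOME = L1-HIT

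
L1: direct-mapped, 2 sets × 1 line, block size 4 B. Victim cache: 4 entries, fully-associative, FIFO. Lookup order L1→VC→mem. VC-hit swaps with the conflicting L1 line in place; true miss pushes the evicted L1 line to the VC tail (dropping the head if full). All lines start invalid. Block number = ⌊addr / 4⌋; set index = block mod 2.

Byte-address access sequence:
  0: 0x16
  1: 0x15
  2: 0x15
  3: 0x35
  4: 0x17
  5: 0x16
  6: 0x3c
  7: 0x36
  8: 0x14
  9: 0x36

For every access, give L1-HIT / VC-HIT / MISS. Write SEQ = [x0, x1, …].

SEQ = [MISS, L1-HIT, L1-HIT, MISS, VC-HIT, L1-HIT, MISS, VC-HIT, VC-HIT, VC-HIT]

0: 0x16 (blk 5, set 1) → MISS  vc=[]
1: 0x15 (blk 5, set 1) → L1-HIT  vc=[]
2: 0x15 (blk 5, set 1) → L1-HIT  vc=[]
3: 0x35 (blk 13, set 1) → MISS  vc=[5]
4: 0x17 (blk 5, set 1) → VC-HIT  vc=[13]
5: 0x16 (blk 5, set 1) → L1-HIT  vc=[13]
6: 0x3c (blk 15, set 1) → MISS  vc=[13, 5]
7: 0x36 (blk 13, set 1) → VC-HIT  vc=[15, 5]
8: 0x14 (blk 5, set 1) → VC-HIT  vc=[15, 13]
9: 0x36 (blk 13, set 1) → VC-HIT  vc=[15, 5]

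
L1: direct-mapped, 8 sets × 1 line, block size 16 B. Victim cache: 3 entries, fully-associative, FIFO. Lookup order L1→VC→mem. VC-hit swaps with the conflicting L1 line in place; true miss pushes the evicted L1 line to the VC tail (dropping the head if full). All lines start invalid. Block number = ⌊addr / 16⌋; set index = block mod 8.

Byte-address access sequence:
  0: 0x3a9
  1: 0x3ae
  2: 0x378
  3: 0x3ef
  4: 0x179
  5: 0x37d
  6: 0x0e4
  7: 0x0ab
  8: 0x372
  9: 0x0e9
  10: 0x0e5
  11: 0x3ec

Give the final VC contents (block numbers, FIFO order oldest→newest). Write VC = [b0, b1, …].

  [0] addr=0x3a9 blk=58 s=2: MISS | VC []
  [1] addr=0x3ae blk=58 s=2: L1-HIT | VC []
  [2] addr=0x378 blk=55 s=7: MISS | VC []
  [3] addr=0x3ef blk=62 s=6: MISS | VC []
  [4] addr=0x179 blk=23 s=7: MISS | VC [55]
  [5] addr=0x37d blk=55 s=7: VC-HIT | VC [23]
  [6] addr=0xe4 blk=14 s=6: MISS | VC [23, 62]
  [7] addr=0xab blk=10 s=2: MISS | VC [23, 62, 58]
  [8] addr=0x372 blk=55 s=7: L1-HIT | VC [23, 62, 58]
  [9] addr=0xe9 blk=14 s=6: L1-HIT | VC [23, 62, 58]
  [10] addr=0xe5 blk=14 s=6: L1-HIT | VC [23, 62, 58]
  [11] addr=0x3ec blk=62 s=6: VC-HIT | VC [23, 14, 58]

VC = [23, 14, 58]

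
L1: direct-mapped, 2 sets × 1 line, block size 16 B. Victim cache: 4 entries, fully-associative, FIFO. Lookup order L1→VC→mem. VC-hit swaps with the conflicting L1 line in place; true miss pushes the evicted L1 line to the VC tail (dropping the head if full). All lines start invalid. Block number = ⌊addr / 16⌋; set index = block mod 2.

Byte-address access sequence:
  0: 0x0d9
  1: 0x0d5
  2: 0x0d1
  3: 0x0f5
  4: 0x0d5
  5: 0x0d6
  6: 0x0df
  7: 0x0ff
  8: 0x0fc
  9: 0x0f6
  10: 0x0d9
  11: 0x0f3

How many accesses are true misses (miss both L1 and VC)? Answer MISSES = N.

MISSES = 2

#0 0xd9→b13/s1 MISS; vc=[]
#1 0xd5→b13/s1 L1-HIT; vc=[]
#2 0xd1→b13/s1 L1-HIT; vc=[]
#3 0xf5→b15/s1 MISS; vc=[13]
#4 0xd5→b13/s1 VC-HIT; vc=[15]
#5 0xd6→b13/s1 L1-HIT; vc=[15]
#6 0xdf→b13/s1 L1-HIT; vc=[15]
#7 0xff→b15/s1 VC-HIT; vc=[13]
#8 0xfc→b15/s1 L1-HIT; vc=[13]
#9 0xf6→b15/s1 L1-HIT; vc=[13]
#10 0xd9→b13/s1 VC-HIT; vc=[15]
#11 0xf3→b15/s1 VC-HIT; vc=[13]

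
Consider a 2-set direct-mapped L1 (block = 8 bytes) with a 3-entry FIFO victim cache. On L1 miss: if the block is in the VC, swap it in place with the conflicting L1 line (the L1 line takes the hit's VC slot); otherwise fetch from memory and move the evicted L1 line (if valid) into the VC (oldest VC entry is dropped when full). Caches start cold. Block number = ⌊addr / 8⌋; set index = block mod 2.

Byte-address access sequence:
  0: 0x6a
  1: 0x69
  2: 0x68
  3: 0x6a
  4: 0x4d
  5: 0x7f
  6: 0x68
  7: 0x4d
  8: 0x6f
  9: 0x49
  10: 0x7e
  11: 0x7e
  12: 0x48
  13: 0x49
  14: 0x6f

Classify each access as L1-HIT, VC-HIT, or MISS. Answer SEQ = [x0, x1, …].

SEQ = [MISS, L1-HIT, L1-HIT, L1-HIT, MISS, MISS, VC-HIT, VC-HIT, VC-HIT, VC-HIT, VC-HIT, L1-HIT, VC-HIT, L1-HIT, VC-HIT]

0: 0x6a (blk 13, set 1) → MISS  vc=[]
1: 0x69 (blk 13, set 1) → L1-HIT  vc=[]
2: 0x68 (blk 13, set 1) → L1-HIT  vc=[]
3: 0x6a (blk 13, set 1) → L1-HIT  vc=[]
4: 0x4d (blk 9, set 1) → MISS  vc=[13]
5: 0x7f (blk 15, set 1) → MISS  vc=[13, 9]
6: 0x68 (blk 13, set 1) → VC-HIT  vc=[15, 9]
7: 0x4d (blk 9, set 1) → VC-HIT  vc=[15, 13]
8: 0x6f (blk 13, set 1) → VC-HIT  vc=[15, 9]
9: 0x49 (blk 9, set 1) → VC-HIT  vc=[15, 13]
10: 0x7e (blk 15, set 1) → VC-HIT  vc=[9, 13]
11: 0x7e (blk 15, set 1) → L1-HIT  vc=[9, 13]
12: 0x48 (blk 9, set 1) → VC-HIT  vc=[15, 13]
13: 0x49 (blk 9, set 1) → L1-HIT  vc=[15, 13]
14: 0x6f (blk 13, set 1) → VC-HIT  vc=[15, 9]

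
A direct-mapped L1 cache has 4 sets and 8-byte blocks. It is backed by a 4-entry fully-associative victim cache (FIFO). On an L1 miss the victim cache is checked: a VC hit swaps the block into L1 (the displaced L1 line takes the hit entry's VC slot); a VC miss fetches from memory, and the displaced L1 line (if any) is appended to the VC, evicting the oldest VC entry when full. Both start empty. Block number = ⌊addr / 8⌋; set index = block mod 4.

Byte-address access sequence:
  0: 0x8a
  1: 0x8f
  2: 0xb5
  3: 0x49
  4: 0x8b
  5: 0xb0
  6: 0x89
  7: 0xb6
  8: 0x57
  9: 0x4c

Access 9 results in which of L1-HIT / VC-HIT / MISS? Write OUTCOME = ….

OUTCOME = VC-HIT

0: 0x8a (blk 17, set 1) → MISS  vc=[]
1: 0x8f (blk 17, set 1) → L1-HIT  vc=[]
2: 0xb5 (blk 22, set 2) → MISS  vc=[]
3: 0x49 (blk 9, set 1) → MISS  vc=[17]
4: 0x8b (blk 17, set 1) → VC-HIT  vc=[9]
5: 0xb0 (blk 22, set 2) → L1-HIT  vc=[9]
6: 0x89 (blk 17, set 1) → L1-HIT  vc=[9]
7: 0xb6 (blk 22, set 2) → L1-HIT  vc=[9]
8: 0x57 (blk 10, set 2) → MISS  vc=[9, 22]
9: 0x4c (blk 9, set 1) → VC-HIT  vc=[17, 22]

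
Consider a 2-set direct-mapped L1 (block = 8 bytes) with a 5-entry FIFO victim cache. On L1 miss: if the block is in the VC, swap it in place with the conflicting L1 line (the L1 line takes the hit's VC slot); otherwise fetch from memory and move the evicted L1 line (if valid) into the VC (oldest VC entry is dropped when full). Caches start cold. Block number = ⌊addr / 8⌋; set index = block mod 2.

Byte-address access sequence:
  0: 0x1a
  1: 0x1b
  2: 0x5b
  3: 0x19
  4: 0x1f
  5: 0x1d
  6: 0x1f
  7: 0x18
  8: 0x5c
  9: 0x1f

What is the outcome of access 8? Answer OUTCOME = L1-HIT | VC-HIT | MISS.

OUTCOME = VC-HIT

0: 0x1a (blk 3, set 1) → MISS  vc=[]
1: 0x1b (blk 3, set 1) → L1-HIT  vc=[]
2: 0x5b (blk 11, set 1) → MISS  vc=[3]
3: 0x19 (blk 3, set 1) → VC-HIT  vc=[11]
4: 0x1f (blk 3, set 1) → L1-HIT  vc=[11]
5: 0x1d (blk 3, set 1) → L1-HIT  vc=[11]
6: 0x1f (blk 3, set 1) → L1-HIT  vc=[11]
7: 0x18 (blk 3, set 1) → L1-HIT  vc=[11]
8: 0x5c (blk 11, set 1) → VC-HIT  vc=[3]
9: 0x1f (blk 3, set 1) → VC-HIT  vc=[11]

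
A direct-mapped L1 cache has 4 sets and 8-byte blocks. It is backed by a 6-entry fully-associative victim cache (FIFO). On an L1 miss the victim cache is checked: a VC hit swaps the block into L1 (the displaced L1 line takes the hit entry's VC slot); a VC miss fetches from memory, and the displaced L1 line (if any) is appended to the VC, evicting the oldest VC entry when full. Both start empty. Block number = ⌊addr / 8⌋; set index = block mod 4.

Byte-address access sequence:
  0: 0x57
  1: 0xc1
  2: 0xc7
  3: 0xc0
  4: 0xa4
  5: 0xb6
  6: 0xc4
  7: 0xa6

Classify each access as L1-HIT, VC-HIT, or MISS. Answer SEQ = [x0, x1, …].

SEQ = [MISS, MISS, L1-HIT, L1-HIT, MISS, MISS, VC-HIT, VC-HIT]

  [0] addr=0x57 blk=10 s=2: MISS | VC []
  [1] addr=0xc1 blk=24 s=0: MISS | VC []
  [2] addr=0xc7 blk=24 s=0: L1-HIT | VC []
  [3] addr=0xc0 blk=24 s=0: L1-HIT | VC []
  [4] addr=0xa4 blk=20 s=0: MISS | VC [24]
  [5] addr=0xb6 blk=22 s=2: MISS | VC [24, 10]
  [6] addr=0xc4 blk=24 s=0: VC-HIT | VC [20, 10]
  [7] addr=0xa6 blk=20 s=0: VC-HIT | VC [24, 10]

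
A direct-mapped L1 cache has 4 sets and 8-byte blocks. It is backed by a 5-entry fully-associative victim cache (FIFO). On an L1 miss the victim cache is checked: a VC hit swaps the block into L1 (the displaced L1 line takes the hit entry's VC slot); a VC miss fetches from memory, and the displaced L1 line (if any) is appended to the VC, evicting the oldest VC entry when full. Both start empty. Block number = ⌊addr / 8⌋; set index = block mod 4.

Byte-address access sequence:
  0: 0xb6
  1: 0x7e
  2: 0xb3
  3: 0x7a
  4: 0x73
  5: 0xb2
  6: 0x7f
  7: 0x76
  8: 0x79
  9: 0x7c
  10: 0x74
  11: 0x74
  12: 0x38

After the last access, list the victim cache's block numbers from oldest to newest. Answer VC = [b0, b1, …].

  [0] addr=0xb6 blk=22 s=2: MISS | VC []
  [1] addr=0x7e blk=15 s=3: MISS | VC []
  [2] addr=0xb3 blk=22 s=2: L1-HIT | VC []
  [3] addr=0x7a blk=15 s=3: L1-HIT | VC []
  [4] addr=0x73 blk=14 s=2: MISS | VC [22]
  [5] addr=0xb2 blk=22 s=2: VC-HIT | VC [14]
  [6] addr=0x7f blk=15 s=3: L1-HIT | VC [14]
  [7] addr=0x76 blk=14 s=2: VC-HIT | VC [22]
  [8] addr=0x79 blk=15 s=3: L1-HIT | VC [22]
  [9] addr=0x7c blk=15 s=3: L1-HIT | VC [22]
  [10] addr=0x74 blk=14 s=2: L1-HIT | VC [22]
  [11] addr=0x74 blk=14 s=2: L1-HIT | VC [22]
  [12] addr=0x38 blk=7 s=3: MISS | VC [22, 15]

VC = [22, 15]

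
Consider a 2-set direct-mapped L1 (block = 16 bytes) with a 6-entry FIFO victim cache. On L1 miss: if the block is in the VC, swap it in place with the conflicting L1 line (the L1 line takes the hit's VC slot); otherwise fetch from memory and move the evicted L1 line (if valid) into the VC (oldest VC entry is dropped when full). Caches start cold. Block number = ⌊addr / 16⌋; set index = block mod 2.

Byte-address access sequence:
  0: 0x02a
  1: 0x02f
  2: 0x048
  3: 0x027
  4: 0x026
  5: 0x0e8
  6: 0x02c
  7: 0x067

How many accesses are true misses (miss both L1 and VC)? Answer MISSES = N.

MISSES = 4

#0 0x2a→b2/s0 MISS; vc=[]
#1 0x2f→b2/s0 L1-HIT; vc=[]
#2 0x48→b4/s0 MISS; vc=[2]
#3 0x27→b2/s0 VC-HIT; vc=[4]
#4 0x26→b2/s0 L1-HIT; vc=[4]
#5 0xe8→b14/s0 MISS; vc=[4,2]
#6 0x2c→b2/s0 VC-HIT; vc=[4,14]
#7 0x67→b6/s0 MISS; vc=[4,14,2]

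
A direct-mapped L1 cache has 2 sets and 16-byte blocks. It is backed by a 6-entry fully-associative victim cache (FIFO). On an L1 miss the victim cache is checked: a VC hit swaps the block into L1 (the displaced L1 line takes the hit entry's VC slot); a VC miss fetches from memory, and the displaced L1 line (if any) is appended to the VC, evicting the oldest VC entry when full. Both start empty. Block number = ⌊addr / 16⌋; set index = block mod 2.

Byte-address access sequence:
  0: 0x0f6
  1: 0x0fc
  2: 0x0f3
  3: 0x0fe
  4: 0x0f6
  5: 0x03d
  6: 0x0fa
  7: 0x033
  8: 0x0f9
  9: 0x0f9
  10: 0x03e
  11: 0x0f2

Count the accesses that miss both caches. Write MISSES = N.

MISSES = 2

#0 0xf6→b15/s1 MISS; vc=[]
#1 0xfc→b15/s1 L1-HIT; vc=[]
#2 0xf3→b15/s1 L1-HIT; vc=[]
#3 0xfe→b15/s1 L1-HIT; vc=[]
#4 0xf6→b15/s1 L1-HIT; vc=[]
#5 0x3d→b3/s1 MISS; vc=[15]
#6 0xfa→b15/s1 VC-HIT; vc=[3]
#7 0x33→b3/s1 VC-HIT; vc=[15]
#8 0xf9→b15/s1 VC-HIT; vc=[3]
#9 0xf9→b15/s1 L1-HIT; vc=[3]
#10 0x3e→b3/s1 VC-HIT; vc=[15]
#11 0xf2→b15/s1 VC-HIT; vc=[3]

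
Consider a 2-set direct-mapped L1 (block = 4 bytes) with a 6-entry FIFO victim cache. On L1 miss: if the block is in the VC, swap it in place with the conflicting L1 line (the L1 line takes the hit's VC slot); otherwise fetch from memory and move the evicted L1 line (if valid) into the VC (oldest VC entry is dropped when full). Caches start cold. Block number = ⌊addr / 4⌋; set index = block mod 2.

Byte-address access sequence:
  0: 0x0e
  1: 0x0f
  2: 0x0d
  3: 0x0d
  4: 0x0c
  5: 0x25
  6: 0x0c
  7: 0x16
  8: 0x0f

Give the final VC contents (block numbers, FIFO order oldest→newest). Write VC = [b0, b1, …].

VC = [9, 5]

0: 0xe (blk 3, set 1) → MISS  vc=[]
1: 0xf (blk 3, set 1) → L1-HIT  vc=[]
2: 0xd (blk 3, set 1) → L1-HIT  vc=[]
3: 0xd (blk 3, set 1) → L1-HIT  vc=[]
4: 0xc (blk 3, set 1) → L1-HIT  vc=[]
5: 0x25 (blk 9, set 1) → MISS  vc=[3]
6: 0xc (blk 3, set 1) → VC-HIT  vc=[9]
7: 0x16 (blk 5, set 1) → MISS  vc=[9, 3]
8: 0xf (blk 3, set 1) → VC-HIT  vc=[9, 5]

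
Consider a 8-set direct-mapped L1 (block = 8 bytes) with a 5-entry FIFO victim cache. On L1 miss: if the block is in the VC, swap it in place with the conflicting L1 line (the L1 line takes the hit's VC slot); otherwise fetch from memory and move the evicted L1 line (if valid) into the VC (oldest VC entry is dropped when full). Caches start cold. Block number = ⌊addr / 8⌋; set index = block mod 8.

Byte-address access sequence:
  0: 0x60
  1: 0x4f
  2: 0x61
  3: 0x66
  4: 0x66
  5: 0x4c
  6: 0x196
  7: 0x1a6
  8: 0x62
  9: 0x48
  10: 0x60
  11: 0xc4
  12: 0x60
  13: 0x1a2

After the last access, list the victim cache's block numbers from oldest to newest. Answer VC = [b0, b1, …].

VC = [12]

  [0] addr=0x60 blk=12 s=4: MISS | VC []
  [1] addr=0x4f blk=9 s=1: MISS | VC []
  [2] addr=0x61 blk=12 s=4: L1-HIT | VC []
  [3] addr=0x66 blk=12 s=4: L1-HIT | VC []
  [4] addr=0x66 blk=12 s=4: L1-HIT | VC []
  [5] addr=0x4c blk=9 s=1: L1-HIT | VC []
  [6] addr=0x196 blk=50 s=2: MISS | VC []
  [7] addr=0x1a6 blk=52 s=4: MISS | VC [12]
  [8] addr=0x62 blk=12 s=4: VC-HIT | VC [52]
  [9] addr=0x48 blk=9 s=1: L1-HIT | VC [52]
  [10] addr=0x60 blk=12 s=4: L1-HIT | VC [52]
  [11] addr=0xc4 blk=24 s=0: MISS | VC [52]
  [12] addr=0x60 blk=12 s=4: L1-HIT | VC [52]
  [13] addr=0x1a2 blk=52 s=4: VC-HIT | VC [12]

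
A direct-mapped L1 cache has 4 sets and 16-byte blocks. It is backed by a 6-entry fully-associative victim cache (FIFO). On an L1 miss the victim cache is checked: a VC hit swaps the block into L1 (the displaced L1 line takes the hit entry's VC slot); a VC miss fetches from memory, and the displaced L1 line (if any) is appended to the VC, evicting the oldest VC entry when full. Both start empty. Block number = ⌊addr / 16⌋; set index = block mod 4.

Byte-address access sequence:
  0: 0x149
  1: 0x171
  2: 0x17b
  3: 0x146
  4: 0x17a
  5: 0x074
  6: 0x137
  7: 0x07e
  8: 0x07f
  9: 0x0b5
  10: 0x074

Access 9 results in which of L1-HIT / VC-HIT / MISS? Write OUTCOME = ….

OUTCOME = MISS

#0 0x149→b20/s0 MISS; vc=[]
#1 0x171→b23/s3 MISS; vc=[]
#2 0x17b→b23/s3 L1-HIT; vc=[]
#3 0x146→b20/s0 L1-HIT; vc=[]
#4 0x17a→b23/s3 L1-HIT; vc=[]
#5 0x74→b7/s3 MISS; vc=[23]
#6 0x137→b19/s3 MISS; vc=[23,7]
#7 0x7e→b7/s3 VC-HIT; vc=[23,19]
#8 0x7f→b7/s3 L1-HIT; vc=[23,19]
#9 0xb5→b11/s3 MISS; vc=[23,19,7]
#10 0x74→b7/s3 VC-HIT; vc=[23,19,11]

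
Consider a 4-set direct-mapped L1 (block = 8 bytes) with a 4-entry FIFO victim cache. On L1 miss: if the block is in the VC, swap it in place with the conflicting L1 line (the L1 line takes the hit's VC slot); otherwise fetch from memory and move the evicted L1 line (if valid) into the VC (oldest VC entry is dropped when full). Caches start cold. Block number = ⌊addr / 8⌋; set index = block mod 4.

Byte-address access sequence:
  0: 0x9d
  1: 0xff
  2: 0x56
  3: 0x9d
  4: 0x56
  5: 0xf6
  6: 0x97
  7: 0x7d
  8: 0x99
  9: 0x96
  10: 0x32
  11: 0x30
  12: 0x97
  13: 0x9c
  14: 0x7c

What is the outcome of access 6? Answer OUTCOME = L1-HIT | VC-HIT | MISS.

OUTCOME = MISS

0: 0x9d (blk 19, set 3) → MISS  vc=[]
1: 0xff (blk 31, set 3) → MISS  vc=[19]
2: 0x56 (blk 10, set 2) → MISS  vc=[19]
3: 0x9d (blk 19, set 3) → VC-HIT  vc=[31]
4: 0x56 (blk 10, set 2) → L1-HIT  vc=[31]
5: 0xf6 (blk 30, set 2) → MISS  vc=[31, 10]
6: 0x97 (blk 18, set 2) → MISS  vc=[31, 10, 30]
7: 0x7d (blk 15, set 3) → MISS  vc=[31, 10, 30, 19]
8: 0x99 (blk 19, set 3) → VC-HIT  vc=[31, 10, 30, 15]
9: 0x96 (blk 18, set 2) → L1-HIT  vc=[31, 10, 30, 15]
10: 0x32 (blk 6, set 2) → MISS  vc=[10, 30, 15, 18]
11: 0x30 (blk 6, set 2) → L1-HIT  vc=[10, 30, 15, 18]
12: 0x97 (blk 18, set 2) → VC-HIT  vc=[10, 30, 15, 6]
13: 0x9c (blk 19, set 3) → L1-HIT  vc=[10, 30, 15, 6]
14: 0x7c (blk 15, set 3) → VC-HIT  vc=[10, 30, 19, 6]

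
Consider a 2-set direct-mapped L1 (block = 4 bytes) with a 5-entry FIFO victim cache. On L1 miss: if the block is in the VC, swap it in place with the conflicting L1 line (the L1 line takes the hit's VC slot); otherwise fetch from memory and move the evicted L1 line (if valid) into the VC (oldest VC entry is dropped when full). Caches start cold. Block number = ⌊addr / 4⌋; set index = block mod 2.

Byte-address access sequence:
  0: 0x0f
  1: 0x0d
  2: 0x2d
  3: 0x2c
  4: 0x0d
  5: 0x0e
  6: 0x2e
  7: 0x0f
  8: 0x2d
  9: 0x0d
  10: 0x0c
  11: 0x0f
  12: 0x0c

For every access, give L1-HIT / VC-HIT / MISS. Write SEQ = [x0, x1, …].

SEQ = [MISS, L1-HIT, MISS, L1-HIT, VC-HIT, L1-HIT, VC-HIT, VC-HIT, VC-HIT, VC-HIT, L1-HIT, L1-HIT, L1-HIT]

#0 0xf→b3/s1 MISS; vc=[]
#1 0xd→b3/s1 L1-HIT; vc=[]
#2 0x2d→b11/s1 MISS; vc=[3]
#3 0x2c→b11/s1 L1-HIT; vc=[3]
#4 0xd→b3/s1 VC-HIT; vc=[11]
#5 0xe→b3/s1 L1-HIT; vc=[11]
#6 0x2e→b11/s1 VC-HIT; vc=[3]
#7 0xf→b3/s1 VC-HIT; vc=[11]
#8 0x2d→b11/s1 VC-HIT; vc=[3]
#9 0xd→b3/s1 VC-HIT; vc=[11]
#10 0xc→b3/s1 L1-HIT; vc=[11]
#11 0xf→b3/s1 L1-HIT; vc=[11]
#12 0xc→b3/s1 L1-HIT; vc=[11]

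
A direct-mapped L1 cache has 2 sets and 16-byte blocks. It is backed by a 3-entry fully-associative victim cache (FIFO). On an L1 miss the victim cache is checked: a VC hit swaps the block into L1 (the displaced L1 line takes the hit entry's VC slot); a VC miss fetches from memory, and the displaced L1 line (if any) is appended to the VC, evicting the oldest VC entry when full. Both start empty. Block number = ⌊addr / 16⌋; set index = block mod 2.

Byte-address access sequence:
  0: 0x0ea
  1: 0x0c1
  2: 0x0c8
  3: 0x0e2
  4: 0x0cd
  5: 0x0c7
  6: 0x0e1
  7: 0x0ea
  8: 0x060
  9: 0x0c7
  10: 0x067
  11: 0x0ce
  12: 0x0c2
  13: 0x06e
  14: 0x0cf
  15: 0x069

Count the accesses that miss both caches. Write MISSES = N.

MISSES = 3

  [0] addr=0xea blk=14 s=0: MISS | VC []
  [1] addr=0xc1 blk=12 s=0: MISS | VC [14]
  [2] addr=0xc8 blk=12 s=0: L1-HIT | VC [14]
  [3] addr=0xe2 blk=14 s=0: VC-HIT | VC [12]
  [4] addr=0xcd blk=12 s=0: VC-HIT | VC [14]
  [5] addr=0xc7 blk=12 s=0: L1-HIT | VC [14]
  [6] addr=0xe1 blk=14 s=0: VC-HIT | VC [12]
  [7] addr=0xea blk=14 s=0: L1-HIT | VC [12]
  [8] addr=0x60 blk=6 s=0: MISS | VC [12, 14]
  [9] addr=0xc7 blk=12 s=0: VC-HIT | VC [6, 14]
  [10] addr=0x67 blk=6 s=0: VC-HIT | VC [12, 14]
  [11] addr=0xce blk=12 s=0: VC-HIT | VC [6, 14]
  [12] addr=0xc2 blk=12 s=0: L1-HIT | VC [6, 14]
  [13] addr=0x6e blk=6 s=0: VC-HIT | VC [12, 14]
  [14] addr=0xcf blk=12 s=0: VC-HIT | VC [6, 14]
  [15] addr=0x69 blk=6 s=0: VC-HIT | VC [12, 14]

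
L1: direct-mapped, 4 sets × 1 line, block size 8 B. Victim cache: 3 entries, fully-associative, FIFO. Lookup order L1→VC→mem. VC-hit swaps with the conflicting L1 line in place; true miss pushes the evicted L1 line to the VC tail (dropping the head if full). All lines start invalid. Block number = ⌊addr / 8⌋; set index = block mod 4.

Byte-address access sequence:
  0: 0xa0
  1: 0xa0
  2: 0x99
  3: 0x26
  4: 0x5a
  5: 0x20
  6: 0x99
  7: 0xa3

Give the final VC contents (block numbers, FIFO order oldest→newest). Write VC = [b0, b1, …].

  [0] addr=0xa0 blk=20 s=0: MISS | VC []
  [1] addr=0xa0 blk=20 s=0: L1-HIT | VC []
  [2] addr=0x99 blk=19 s=3: MISS | VC []
  [3] addr=0x26 blk=4 s=0: MISS | VC [20]
  [4] addr=0x5a blk=11 s=3: MISS | VC [20, 19]
  [5] addr=0x20 blk=4 s=0: L1-HIT | VC [20, 19]
  [6] addr=0x99 blk=19 s=3: VC-HIT | VC [20, 11]
  [7] addr=0xa3 blk=20 s=0: VC-HIT | VC [4, 11]

VC = [4, 11]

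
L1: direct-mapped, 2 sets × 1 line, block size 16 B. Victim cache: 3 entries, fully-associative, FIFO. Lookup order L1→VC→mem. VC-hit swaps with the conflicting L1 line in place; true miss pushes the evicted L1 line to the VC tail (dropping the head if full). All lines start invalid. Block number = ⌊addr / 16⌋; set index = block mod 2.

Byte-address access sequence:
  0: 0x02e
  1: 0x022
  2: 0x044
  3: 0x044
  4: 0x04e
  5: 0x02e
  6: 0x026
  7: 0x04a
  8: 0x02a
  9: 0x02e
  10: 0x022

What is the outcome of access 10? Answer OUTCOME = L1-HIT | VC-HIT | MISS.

0: 0x2e (blk 2, set 0) → MISS  vc=[]
1: 0x22 (blk 2, set 0) → L1-HIT  vc=[]
2: 0x44 (blk 4, set 0) → MISS  vc=[2]
3: 0x44 (blk 4, set 0) → L1-HIT  vc=[2]
4: 0x4e (blk 4, set 0) → L1-HIT  vc=[2]
5: 0x2e (blk 2, set 0) → VC-HIT  vc=[4]
6: 0x26 (blk 2, set 0) → L1-HIT  vc=[4]
7: 0x4a (blk 4, set 0) → VC-HIT  vc=[2]
8: 0x2a (blk 2, set 0) → VC-HIT  vc=[4]
9: 0x2e (blk 2, set 0) → L1-HIT  vc=[4]
10: 0x22 (blk 2, set 0) → L1-HIT  vc=[4]

OUTCOME = L1-HIT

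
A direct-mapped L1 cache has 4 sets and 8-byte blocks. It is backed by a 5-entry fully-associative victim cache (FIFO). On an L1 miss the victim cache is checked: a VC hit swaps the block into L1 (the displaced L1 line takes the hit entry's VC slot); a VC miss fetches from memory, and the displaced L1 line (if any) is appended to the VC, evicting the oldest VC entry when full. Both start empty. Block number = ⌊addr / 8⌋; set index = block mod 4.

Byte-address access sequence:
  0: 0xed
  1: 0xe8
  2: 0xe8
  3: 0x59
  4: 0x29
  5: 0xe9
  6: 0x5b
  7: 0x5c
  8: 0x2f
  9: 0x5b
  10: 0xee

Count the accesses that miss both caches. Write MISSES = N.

  [0] addr=0xed blk=29 s=1: MISS | VC []
  [1] addr=0xe8 blk=29 s=1: L1-HIT | VC []
  [2] addr=0xe8 blk=29 s=1: L1-HIT | VC []
  [3] addr=0x59 blk=11 s=3: MISS | VC []
  [4] addr=0x29 blk=5 s=1: MISS | VC [29]
  [5] addr=0xe9 blk=29 s=1: VC-HIT | VC [5]
  [6] addr=0x5b blk=11 s=3: L1-HIT | VC [5]
  [7] addr=0x5c blk=11 s=3: L1-HIT | VC [5]
  [8] addr=0x2f blk=5 s=1: VC-HIT | VC [29]
  [9] addr=0x5b blk=11 s=3: L1-HIT | VC [29]
  [10] addr=0xee blk=29 s=1: VC-HIT | VC [5]

MISSES = 3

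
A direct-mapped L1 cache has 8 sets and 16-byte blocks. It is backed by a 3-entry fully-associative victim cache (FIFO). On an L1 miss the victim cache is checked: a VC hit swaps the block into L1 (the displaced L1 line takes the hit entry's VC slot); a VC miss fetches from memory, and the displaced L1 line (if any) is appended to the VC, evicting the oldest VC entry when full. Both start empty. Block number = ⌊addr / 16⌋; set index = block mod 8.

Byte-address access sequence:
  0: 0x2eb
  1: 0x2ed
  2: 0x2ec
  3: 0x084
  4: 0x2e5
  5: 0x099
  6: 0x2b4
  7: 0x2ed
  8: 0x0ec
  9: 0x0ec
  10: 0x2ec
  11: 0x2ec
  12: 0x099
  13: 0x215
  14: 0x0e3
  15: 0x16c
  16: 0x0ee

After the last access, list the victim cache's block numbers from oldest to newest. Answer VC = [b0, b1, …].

VC = [46, 9, 22]

  [0] addr=0x2eb blk=46 s=6: MISS | VC []
  [1] addr=0x2ed blk=46 s=6: L1-HIT | VC []
  [2] addr=0x2ec blk=46 s=6: L1-HIT | VC []
  [3] addr=0x84 blk=8 s=0: MISS | VC []
  [4] addr=0x2e5 blk=46 s=6: L1-HIT | VC []
  [5] addr=0x99 blk=9 s=1: MISS | VC []
  [6] addr=0x2b4 blk=43 s=3: MISS | VC []
  [7] addr=0x2ed blk=46 s=6: L1-HIT | VC []
  [8] addr=0xec blk=14 s=6: MISS | VC [46]
  [9] addr=0xec blk=14 s=6: L1-HIT | VC [46]
  [10] addr=0x2ec blk=46 s=6: VC-HIT | VC [14]
  [11] addr=0x2ec blk=46 s=6: L1-HIT | VC [14]
  [12] addr=0x99 blk=9 s=1: L1-HIT | VC [14]
  [13] addr=0x215 blk=33 s=1: MISS | VC [14, 9]
  [14] addr=0xe3 blk=14 s=6: VC-HIT | VC [46, 9]
  [15] addr=0x16c blk=22 s=6: MISS | VC [46, 9, 14]
  [16] addr=0xee blk=14 s=6: VC-HIT | VC [46, 9, 22]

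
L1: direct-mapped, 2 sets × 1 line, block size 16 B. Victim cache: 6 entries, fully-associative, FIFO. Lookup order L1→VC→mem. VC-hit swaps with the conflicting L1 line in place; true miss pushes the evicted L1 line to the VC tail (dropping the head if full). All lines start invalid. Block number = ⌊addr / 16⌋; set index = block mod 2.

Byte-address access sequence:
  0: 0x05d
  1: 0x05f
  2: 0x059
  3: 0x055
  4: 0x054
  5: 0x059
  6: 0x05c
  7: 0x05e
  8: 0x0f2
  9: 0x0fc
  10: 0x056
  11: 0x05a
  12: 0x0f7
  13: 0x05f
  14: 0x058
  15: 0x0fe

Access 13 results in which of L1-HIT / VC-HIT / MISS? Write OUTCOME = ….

0: 0x5d (blk 5, set 1) → MISS  vc=[]
1: 0x5f (blk 5, set 1) → L1-HIT  vc=[]
2: 0x59 (blk 5, set 1) → L1-HIT  vc=[]
3: 0x55 (blk 5, set 1) → L1-HIT  vc=[]
4: 0x54 (blk 5, set 1) → L1-HIT  vc=[]
5: 0x59 (blk 5, set 1) → L1-HIT  vc=[]
6: 0x5c (blk 5, set 1) → L1-HIT  vc=[]
7: 0x5e (blk 5, set 1) → L1-HIT  vc=[]
8: 0xf2 (blk 15, set 1) → MISS  vc=[5]
9: 0xfc (blk 15, set 1) → L1-HIT  vc=[5]
10: 0x56 (blk 5, set 1) → VC-HIT  vc=[15]
11: 0x5a (blk 5, set 1) → L1-HIT  vc=[15]
12: 0xf7 (blk 15, set 1) → VC-HIT  vc=[5]
13: 0x5f (blk 5, set 1) → VC-HIT  vc=[15]
14: 0x58 (blk 5, set 1) → L1-HIT  vc=[15]
15: 0xfe (blk 15, set 1) → VC-HIT  vc=[5]

OUTCOME = VC-HIT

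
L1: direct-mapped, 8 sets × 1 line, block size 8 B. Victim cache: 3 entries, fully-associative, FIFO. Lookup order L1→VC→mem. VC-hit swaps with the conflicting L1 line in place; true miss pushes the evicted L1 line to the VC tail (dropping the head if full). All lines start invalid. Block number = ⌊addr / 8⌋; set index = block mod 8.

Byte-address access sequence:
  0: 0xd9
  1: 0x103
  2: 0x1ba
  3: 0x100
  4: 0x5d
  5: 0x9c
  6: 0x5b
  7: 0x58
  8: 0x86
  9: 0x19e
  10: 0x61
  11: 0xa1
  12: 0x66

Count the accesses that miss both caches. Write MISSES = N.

MISSES = 9

#0 0xd9→b27/s3 MISS; vc=[]
#1 0x103→b32/s0 MISS; vc=[]
#2 0x1ba→b55/s7 MISS; vc=[]
#3 0x100→b32/s0 L1-HIT; vc=[]
#4 0x5d→b11/s3 MISS; vc=[27]
#5 0x9c→b19/s3 MISS; vc=[27,11]
#6 0x5b→b11/s3 VC-HIT; vc=[27,19]
#7 0x58→b11/s3 L1-HIT; vc=[27,19]
#8 0x86→b16/s0 MISS; vc=[27,19,32]
#9 0x19e→b51/s3 MISS; vc=[19,32,11]
#10 0x61→b12/s4 MISS; vc=[19,32,11]
#11 0xa1→b20/s4 MISS; vc=[32,11,12]
#12 0x66→b12/s4 VC-HIT; vc=[32,11,20]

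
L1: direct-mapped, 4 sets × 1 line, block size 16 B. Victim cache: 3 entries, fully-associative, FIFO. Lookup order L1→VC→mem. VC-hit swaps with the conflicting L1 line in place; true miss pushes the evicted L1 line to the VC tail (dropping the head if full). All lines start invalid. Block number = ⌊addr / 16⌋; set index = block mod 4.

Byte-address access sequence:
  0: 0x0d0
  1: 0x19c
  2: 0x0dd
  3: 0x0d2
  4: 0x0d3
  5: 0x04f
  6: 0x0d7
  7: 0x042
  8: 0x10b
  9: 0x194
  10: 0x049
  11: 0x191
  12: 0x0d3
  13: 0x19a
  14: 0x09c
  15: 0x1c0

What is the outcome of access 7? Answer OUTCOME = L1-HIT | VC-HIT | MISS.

0: 0xd0 (blk 13, set 1) → MISS  vc=[]
1: 0x19c (blk 25, set 1) → MISS  vc=[13]
2: 0xdd (blk 13, set 1) → VC-HIT  vc=[25]
3: 0xd2 (blk 13, set 1) → L1-HIT  vc=[25]
4: 0xd3 (blk 13, set 1) → L1-HIT  vc=[25]
5: 0x4f (blk 4, set 0) → MISS  vc=[25]
6: 0xd7 (blk 13, set 1) → L1-HIT  vc=[25]
7: 0x42 (blk 4, set 0) → L1-HIT  vc=[25]
8: 0x10b (blk 16, set 0) → MISS  vc=[25, 4]
9: 0x194 (blk 25, set 1) → VC-HIT  vc=[13, 4]
10: 0x49 (blk 4, set 0) → VC-HIT  vc=[13, 16]
11: 0x191 (blk 25, set 1) → L1-HIT  vc=[13, 16]
12: 0xd3 (blk 13, set 1) → VC-HIT  vc=[25, 16]
13: 0x19a (blk 25, set 1) → VC-HIT  vc=[13, 16]
14: 0x9c (blk 9, set 1) → MISS  vc=[13, 16, 25]
15: 0x1c0 (blk 28, set 0) → MISS  vc=[16, 25, 4]

OUTCOME = L1-HIT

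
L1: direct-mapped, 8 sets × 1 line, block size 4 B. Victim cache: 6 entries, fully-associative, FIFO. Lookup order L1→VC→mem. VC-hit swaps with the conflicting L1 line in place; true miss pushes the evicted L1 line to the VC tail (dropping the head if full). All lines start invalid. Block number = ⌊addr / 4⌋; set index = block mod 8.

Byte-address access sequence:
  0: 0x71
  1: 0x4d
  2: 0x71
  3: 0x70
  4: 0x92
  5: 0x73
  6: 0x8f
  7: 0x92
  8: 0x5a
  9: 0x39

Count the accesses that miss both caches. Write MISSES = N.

0: 0x71 (blk 28, set 4) → MISS  vc=[]
1: 0x4d (blk 19, set 3) → MISS  vc=[]
2: 0x71 (blk 28, set 4) → L1-HIT  vc=[]
3: 0x70 (blk 28, set 4) → L1-HIT  vc=[]
4: 0x92 (blk 36, set 4) → MISS  vc=[28]
5: 0x73 (blk 28, set 4) → VC-HIT  vc=[36]
6: 0x8f (blk 35, set 3) → MISS  vc=[36, 19]
7: 0x92 (blk 36, set 4) → VC-HIT  vc=[28, 19]
8: 0x5a (blk 22, set 6) → MISS  vc=[28, 19]
9: 0x39 (blk 14, set 6) → MISS  vc=[28, 19, 22]

MISSES = 6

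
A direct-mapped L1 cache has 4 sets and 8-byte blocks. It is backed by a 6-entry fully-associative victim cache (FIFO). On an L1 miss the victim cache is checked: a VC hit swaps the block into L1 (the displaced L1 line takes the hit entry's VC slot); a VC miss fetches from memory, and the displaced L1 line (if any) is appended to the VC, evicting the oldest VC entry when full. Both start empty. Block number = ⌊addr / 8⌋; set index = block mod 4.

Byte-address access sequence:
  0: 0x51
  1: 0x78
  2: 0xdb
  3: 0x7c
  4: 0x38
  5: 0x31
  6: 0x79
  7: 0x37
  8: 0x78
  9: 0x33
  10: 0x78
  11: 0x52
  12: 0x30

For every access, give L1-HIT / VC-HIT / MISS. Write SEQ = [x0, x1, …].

SEQ = [MISS, MISS, MISS, VC-HIT, MISS, MISS, VC-HIT, L1-HIT, L1-HIT, L1-HIT, L1-HIT, VC-HIT, VC-HIT]

#0 0x51→b10/s2 MISS; vc=[]
#1 0x78→b15/s3 MISS; vc=[]
#2 0xdb→b27/s3 MISS; vc=[15]
#3 0x7c→b15/s3 VC-HIT; vc=[27]
#4 0x38→b7/s3 MISS; vc=[27,15]
#5 0x31→b6/s2 MISS; vc=[27,15,10]
#6 0x79→b15/s3 VC-HIT; vc=[27,7,10]
#7 0x37→b6/s2 L1-HIT; vc=[27,7,10]
#8 0x78→b15/s3 L1-HIT; vc=[27,7,10]
#9 0x33→b6/s2 L1-HIT; vc=[27,7,10]
#10 0x78→b15/s3 L1-HIT; vc=[27,7,10]
#11 0x52→b10/s2 VC-HIT; vc=[27,7,6]
#12 0x30→b6/s2 VC-HIT; vc=[27,7,10]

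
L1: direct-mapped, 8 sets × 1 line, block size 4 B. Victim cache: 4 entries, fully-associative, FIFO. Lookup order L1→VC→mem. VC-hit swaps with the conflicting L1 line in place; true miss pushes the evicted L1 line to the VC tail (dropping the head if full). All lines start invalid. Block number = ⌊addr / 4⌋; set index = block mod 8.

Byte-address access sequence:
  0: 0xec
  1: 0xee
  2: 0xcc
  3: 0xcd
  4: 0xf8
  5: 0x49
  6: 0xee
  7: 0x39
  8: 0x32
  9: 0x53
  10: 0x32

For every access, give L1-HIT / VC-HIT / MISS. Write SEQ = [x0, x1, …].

SEQ = [MISS, L1-HIT, MISS, L1-HIT, MISS, MISS, VC-HIT, MISS, MISS, MISS, VC-HIT]

0: 0xec (blk 59, set 3) → MISS  vc=[]
1: 0xee (blk 59, set 3) → L1-HIT  vc=[]
2: 0xcc (blk 51, set 3) → MISS  vc=[59]
3: 0xcd (blk 51, set 3) → L1-HIT  vc=[59]
4: 0xf8 (blk 62, set 6) → MISS  vc=[59]
5: 0x49 (blk 18, set 2) → MISS  vc=[59]
6: 0xee (blk 59, set 3) → VC-HIT  vc=[51]
7: 0x39 (blk 14, set 6) → MISS  vc=[51, 62]
8: 0x32 (blk 12, set 4) → MISS  vc=[51, 62]
9: 0x53 (blk 20, set 4) → MISS  vc=[51, 62, 12]
10: 0x32 (blk 12, set 4) → VC-HIT  vc=[51, 62, 20]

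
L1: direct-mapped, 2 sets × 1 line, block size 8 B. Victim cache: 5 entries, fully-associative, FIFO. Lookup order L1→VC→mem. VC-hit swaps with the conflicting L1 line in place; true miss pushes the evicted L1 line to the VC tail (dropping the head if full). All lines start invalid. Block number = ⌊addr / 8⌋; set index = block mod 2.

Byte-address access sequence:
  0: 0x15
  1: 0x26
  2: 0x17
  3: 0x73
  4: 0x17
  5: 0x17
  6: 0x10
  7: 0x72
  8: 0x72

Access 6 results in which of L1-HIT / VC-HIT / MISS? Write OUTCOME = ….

OUTCOME = L1-HIT

#0 0x15→b2/s0 MISS; vc=[]
#1 0x26→b4/s0 MISS; vc=[2]
#2 0x17→b2/s0 VC-HIT; vc=[4]
#3 0x73→b14/s0 MISS; vc=[4,2]
#4 0x17→b2/s0 VC-HIT; vc=[4,14]
#5 0x17→b2/s0 L1-HIT; vc=[4,14]
#6 0x10→b2/s0 L1-HIT; vc=[4,14]
#7 0x72→b14/s0 VC-HIT; vc=[4,2]
#8 0x72→b14/s0 L1-HIT; vc=[4,2]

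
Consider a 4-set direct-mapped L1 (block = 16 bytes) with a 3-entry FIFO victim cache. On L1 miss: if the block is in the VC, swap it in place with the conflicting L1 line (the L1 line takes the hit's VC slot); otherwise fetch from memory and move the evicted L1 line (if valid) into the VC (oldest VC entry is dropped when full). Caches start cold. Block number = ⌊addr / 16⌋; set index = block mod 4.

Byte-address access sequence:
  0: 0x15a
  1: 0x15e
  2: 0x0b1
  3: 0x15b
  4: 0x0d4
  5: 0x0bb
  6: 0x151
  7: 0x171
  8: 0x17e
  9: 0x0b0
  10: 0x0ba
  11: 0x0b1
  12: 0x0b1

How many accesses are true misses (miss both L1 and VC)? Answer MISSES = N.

MISSES = 4

#0 0x15a→b21/s1 MISS; vc=[]
#1 0x15e→b21/s1 L1-HIT; vc=[]
#2 0xb1→b11/s3 MISS; vc=[]
#3 0x15b→b21/s1 L1-HIT; vc=[]
#4 0xd4→b13/s1 MISS; vc=[21]
#5 0xbb→b11/s3 L1-HIT; vc=[21]
#6 0x151→b21/s1 VC-HIT; vc=[13]
#7 0x171→b23/s3 MISS; vc=[13,11]
#8 0x17e→b23/s3 L1-HIT; vc=[13,11]
#9 0xb0→b11/s3 VC-HIT; vc=[13,23]
#10 0xba→b11/s3 L1-HIT; vc=[13,23]
#11 0xb1→b11/s3 L1-HIT; vc=[13,23]
#12 0xb1→b11/s3 L1-HIT; vc=[13,23]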